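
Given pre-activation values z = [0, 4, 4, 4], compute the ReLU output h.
h = [0, 4, 4, 4]

ReLU applied element-wise: max(0,0)=0, max(0,4)=4, max(0,4)=4, max(0,4)=4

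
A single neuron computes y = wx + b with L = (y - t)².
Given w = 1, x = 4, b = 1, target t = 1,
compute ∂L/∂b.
∂L/∂b = 8

y = wx + b = (1)(4) + 1 = 5
∂L/∂y = 2(y - t) = 2(5 - 1) = 8
∂y/∂b = 1
∂L/∂b = ∂L/∂y · ∂y/∂b = 8 × 1 = 8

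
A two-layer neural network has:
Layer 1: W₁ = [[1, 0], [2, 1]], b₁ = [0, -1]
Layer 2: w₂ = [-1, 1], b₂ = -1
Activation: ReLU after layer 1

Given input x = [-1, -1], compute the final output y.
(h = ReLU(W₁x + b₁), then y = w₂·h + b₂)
y = -1

Layer 1 pre-activation: z₁ = [-1, -4]
After ReLU: h = [0, 0]
Layer 2 output: y = -1×0 + 1×0 + -1 = -1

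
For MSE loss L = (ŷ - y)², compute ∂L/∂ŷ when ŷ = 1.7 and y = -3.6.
∂L/∂ŷ = 10.6

∂L/∂ŷ = 2(ŷ - y) = 2(1.7 - -3.6) = 2(5.3) = 10.6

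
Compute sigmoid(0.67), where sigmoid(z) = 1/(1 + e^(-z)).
0.6615

sigmoid(0.67) = 1/(1 + e^(-0.67)) = 1/(1 + 0.5117) = 0.6615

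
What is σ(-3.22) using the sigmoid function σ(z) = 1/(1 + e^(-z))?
0.03842

sigmoid(-3.22) = 1/(1 + e^(3.22)) = 1/(1 + 25.03) = 0.03842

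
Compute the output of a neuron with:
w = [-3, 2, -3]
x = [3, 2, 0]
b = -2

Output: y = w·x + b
y = -7

y = (-3)(3) + (2)(2) + (-3)(0) + -2 = -7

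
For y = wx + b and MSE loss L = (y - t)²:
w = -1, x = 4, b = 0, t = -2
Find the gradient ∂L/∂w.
∂L/∂w = -16

y = wx + b = (-1)(4) + 0 = -4
∂L/∂y = 2(y - t) = 2(-4 - -2) = -4
∂y/∂w = x = 4
∂L/∂w = ∂L/∂y · ∂y/∂w = -4 × 4 = -16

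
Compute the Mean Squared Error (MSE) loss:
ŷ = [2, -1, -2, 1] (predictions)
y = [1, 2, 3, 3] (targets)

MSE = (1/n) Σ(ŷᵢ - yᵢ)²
MSE = 9.75

MSE = (1/4)((2-1)² + (-1-2)² + (-2-3)² + (1-3)²) = (1/4)(1 + 9 + 25 + 4) = 9.75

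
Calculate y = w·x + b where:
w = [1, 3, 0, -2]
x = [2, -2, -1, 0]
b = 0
y = -4

y = (1)(2) + (3)(-2) + (0)(-1) + (-2)(0) + 0 = -4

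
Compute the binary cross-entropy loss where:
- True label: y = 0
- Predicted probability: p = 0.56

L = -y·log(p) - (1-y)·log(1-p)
L = 0.821

L = -0·log(0.56) - 1·log(0.44) = -log(0.44) = 0.821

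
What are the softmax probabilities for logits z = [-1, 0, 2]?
p = [0.042, 0.1142, 0.8438]

exp(z) = [0.3679, 1, 7.389]
Sum = 8.757
p = [0.042, 0.1142, 0.8438]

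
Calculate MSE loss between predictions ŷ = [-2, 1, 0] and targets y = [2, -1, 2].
MSE = 8

MSE = (1/3)((-2-2)² + (1--1)² + (0-2)²) = (1/3)(16 + 4 + 4) = 8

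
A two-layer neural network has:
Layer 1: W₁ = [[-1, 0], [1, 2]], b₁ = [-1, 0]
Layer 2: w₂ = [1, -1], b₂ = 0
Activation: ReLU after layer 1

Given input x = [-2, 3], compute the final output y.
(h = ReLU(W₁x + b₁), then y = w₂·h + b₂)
y = -3

Layer 1 pre-activation: z₁ = [1, 4]
After ReLU: h = [1, 4]
Layer 2 output: y = 1×1 + -1×4 + 0 = -3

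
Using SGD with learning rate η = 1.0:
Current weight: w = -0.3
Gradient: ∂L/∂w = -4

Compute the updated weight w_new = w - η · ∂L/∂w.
w_new = 3.7

w_new = w - η·∂L/∂w = -0.3 - 1.0×(-4) = -0.3 - (-4) = 3.7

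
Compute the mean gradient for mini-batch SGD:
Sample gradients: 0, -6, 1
Average gradient = -1.667

Average = (1/3)(0 + -6 + 1) = -5/3 = -1.667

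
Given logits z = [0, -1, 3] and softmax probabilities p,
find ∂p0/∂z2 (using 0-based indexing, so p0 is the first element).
∂p0/∂z2 = -0.04364

p = softmax(z) = [0.04661, 0.01715, 0.9362]
p0 = 0.04661, p2 = 0.9362

∂p0/∂z2 = -p0 × p2 = -0.04661 × 0.9362 = -0.04364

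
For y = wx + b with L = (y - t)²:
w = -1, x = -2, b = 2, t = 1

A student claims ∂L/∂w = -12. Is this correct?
Correct

y = (-1)(-2) + 2 = 4
∂L/∂y = 2(y - t) = 2(4 - 1) = 6
∂y/∂w = x = -2
∂L/∂w = 6 × -2 = -12

Claimed value: -12
Correct: The correct gradient is -12.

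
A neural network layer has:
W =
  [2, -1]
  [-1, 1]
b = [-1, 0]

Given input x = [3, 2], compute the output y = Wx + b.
y = [3, -1]

Wx = [2×3 + -1×2, -1×3 + 1×2]
   = [4, -1]
y = Wx + b = [4 + -1, -1 + 0] = [3, -1]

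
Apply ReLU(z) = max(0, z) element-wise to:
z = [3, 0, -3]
h = [3, 0, 0]

ReLU applied element-wise: max(0,3)=3, max(0,0)=0, max(0,-3)=0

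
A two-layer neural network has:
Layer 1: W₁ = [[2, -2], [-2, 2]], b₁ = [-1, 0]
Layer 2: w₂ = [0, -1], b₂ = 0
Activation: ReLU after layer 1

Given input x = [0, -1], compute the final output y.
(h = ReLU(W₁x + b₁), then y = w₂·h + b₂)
y = 0

Layer 1 pre-activation: z₁ = [1, -2]
After ReLU: h = [1, 0]
Layer 2 output: y = 0×1 + -1×0 + 0 = 0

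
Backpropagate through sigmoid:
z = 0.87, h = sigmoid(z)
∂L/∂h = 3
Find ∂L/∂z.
∂L/∂z = 0.6242

σ(0.87) = 0.7047
σ'(0.87) = σ(0.87)(1 - σ(0.87)) = 0.7047 × 0.2953 = 0.2081
∂L/∂z = ∂L/∂h · σ'(z) = 3 × 0.2081 = 0.6242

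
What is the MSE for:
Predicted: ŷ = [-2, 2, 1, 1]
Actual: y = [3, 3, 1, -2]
MSE = 8.75

MSE = (1/4)((-2-3)² + (2-3)² + (1-1)² + (1--2)²) = (1/4)(25 + 1 + 0 + 9) = 8.75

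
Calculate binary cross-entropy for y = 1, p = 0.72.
L = 0.3285

L = -1·log(0.72) - 0·log(0.28) = -log(0.72) = 0.3285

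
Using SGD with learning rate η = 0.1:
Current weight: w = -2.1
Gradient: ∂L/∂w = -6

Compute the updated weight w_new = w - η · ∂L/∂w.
w_new = -1.5

w_new = w - η·∂L/∂w = -2.1 - 0.1×(-6) = -2.1 - (-0.6) = -1.5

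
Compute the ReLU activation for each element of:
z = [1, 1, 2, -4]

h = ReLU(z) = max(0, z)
h = [1, 1, 2, 0]

ReLU applied element-wise: max(0,1)=1, max(0,1)=1, max(0,2)=2, max(0,-4)=0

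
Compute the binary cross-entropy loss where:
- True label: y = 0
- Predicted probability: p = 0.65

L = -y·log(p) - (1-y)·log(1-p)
L = 1.05

L = -0·log(0.65) - 1·log(0.35) = -log(0.35) = 1.05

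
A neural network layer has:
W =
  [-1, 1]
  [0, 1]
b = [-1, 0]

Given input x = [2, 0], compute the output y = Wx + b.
y = [-3, 0]

Wx = [-1×2 + 1×0, 0×2 + 1×0]
   = [-2, 0]
y = Wx + b = [-2 + -1, 0 + 0] = [-3, 0]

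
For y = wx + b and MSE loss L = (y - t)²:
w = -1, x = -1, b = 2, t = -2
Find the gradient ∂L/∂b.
∂L/∂b = 10

y = wx + b = (-1)(-1) + 2 = 3
∂L/∂y = 2(y - t) = 2(3 - -2) = 10
∂y/∂b = 1
∂L/∂b = ∂L/∂y · ∂y/∂b = 10 × 1 = 10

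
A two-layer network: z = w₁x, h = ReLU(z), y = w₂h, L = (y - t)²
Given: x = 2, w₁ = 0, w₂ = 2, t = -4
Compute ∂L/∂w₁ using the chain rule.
∂L/∂w₁ = 0

Forward pass:
z = w₁x = 0×2 = 0
h = ReLU(0) = 0
y = w₂h = 2×0 = 0

Backward pass:
∂L/∂y = 2(y - t) = 2(0 - -4) = 8
∂y/∂h = w₂ = 2
∂h/∂z = 0 (ReLU derivative)
∂z/∂w₁ = x = 2

∂L/∂w₁ = 8 × 2 × 0 × 2 = 0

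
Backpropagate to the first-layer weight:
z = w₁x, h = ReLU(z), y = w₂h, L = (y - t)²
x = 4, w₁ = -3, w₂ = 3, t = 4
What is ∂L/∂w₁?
∂L/∂w₁ = 0

Forward pass:
z = w₁x = -3×4 = -12
h = ReLU(-12) = 0
y = w₂h = 3×0 = 0

Backward pass:
∂L/∂y = 2(y - t) = 2(0 - 4) = -8
∂y/∂h = w₂ = 3
∂h/∂z = 0 (ReLU derivative)
∂z/∂w₁ = x = 4

∂L/∂w₁ = -8 × 3 × 0 × 4 = 0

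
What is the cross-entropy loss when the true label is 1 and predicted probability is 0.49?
L = 0.7133

L = -1·log(0.49) - 0·log(0.51) = -log(0.49) = 0.7133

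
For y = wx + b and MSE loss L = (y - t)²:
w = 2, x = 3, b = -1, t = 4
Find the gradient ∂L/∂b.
∂L/∂b = 2

y = wx + b = (2)(3) + -1 = 5
∂L/∂y = 2(y - t) = 2(5 - 4) = 2
∂y/∂b = 1
∂L/∂b = ∂L/∂y · ∂y/∂b = 2 × 1 = 2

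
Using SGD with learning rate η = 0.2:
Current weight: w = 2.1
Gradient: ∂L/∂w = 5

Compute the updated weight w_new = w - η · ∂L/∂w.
w_new = 1.1

w_new = w - η·∂L/∂w = 2.1 - 0.2×(5) = 2.1 - (1) = 1.1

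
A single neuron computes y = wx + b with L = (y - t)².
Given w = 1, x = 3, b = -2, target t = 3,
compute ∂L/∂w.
∂L/∂w = -12

y = wx + b = (1)(3) + -2 = 1
∂L/∂y = 2(y - t) = 2(1 - 3) = -4
∂y/∂w = x = 3
∂L/∂w = ∂L/∂y · ∂y/∂w = -4 × 3 = -12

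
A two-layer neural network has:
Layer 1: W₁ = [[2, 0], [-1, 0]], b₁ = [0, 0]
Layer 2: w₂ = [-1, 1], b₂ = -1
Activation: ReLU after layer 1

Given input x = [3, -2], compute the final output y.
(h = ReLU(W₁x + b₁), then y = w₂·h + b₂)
y = -7

Layer 1 pre-activation: z₁ = [6, -3]
After ReLU: h = [6, 0]
Layer 2 output: y = -1×6 + 1×0 + -1 = -7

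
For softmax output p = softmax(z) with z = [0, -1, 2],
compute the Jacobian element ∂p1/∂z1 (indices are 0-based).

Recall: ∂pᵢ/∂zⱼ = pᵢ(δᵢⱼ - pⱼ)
∂p1/∂z1 = 0.04025

p = softmax(z) = [0.1142, 0.04201, 0.8438]
p1 = 0.04201

∂p1/∂z1 = p1(1 - p1) = 0.04201 × (1 - 0.04201) = 0.04025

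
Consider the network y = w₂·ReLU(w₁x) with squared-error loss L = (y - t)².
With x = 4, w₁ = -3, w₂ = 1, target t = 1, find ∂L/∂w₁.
∂L/∂w₁ = 0

Forward pass:
z = w₁x = -3×4 = -12
h = ReLU(-12) = 0
y = w₂h = 1×0 = 0

Backward pass:
∂L/∂y = 2(y - t) = 2(0 - 1) = -2
∂y/∂h = w₂ = 1
∂h/∂z = 0 (ReLU derivative)
∂z/∂w₁ = x = 4

∂L/∂w₁ = -2 × 1 × 0 × 4 = 0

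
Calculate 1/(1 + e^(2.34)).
0.08786

sigmoid(-2.34) = 1/(1 + e^(2.34)) = 1/(1 + 10.38) = 0.08786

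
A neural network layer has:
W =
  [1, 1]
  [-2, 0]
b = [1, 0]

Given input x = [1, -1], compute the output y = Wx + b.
y = [1, -2]

Wx = [1×1 + 1×-1, -2×1 + 0×-1]
   = [0, -2]
y = Wx + b = [0 + 1, -2 + 0] = [1, -2]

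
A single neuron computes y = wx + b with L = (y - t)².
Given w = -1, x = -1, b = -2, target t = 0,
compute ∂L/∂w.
∂L/∂w = 2

y = wx + b = (-1)(-1) + -2 = -1
∂L/∂y = 2(y - t) = 2(-1 - 0) = -2
∂y/∂w = x = -1
∂L/∂w = ∂L/∂y · ∂y/∂w = -2 × -1 = 2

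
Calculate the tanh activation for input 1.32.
0.8668

tanh(1.32) = (e^(1.32) - e^(-1.32))/(e^(1.32) + e^(-1.32)) = 0.8668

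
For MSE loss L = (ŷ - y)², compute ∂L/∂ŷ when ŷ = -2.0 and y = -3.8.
∂L/∂ŷ = 3.6

∂L/∂ŷ = 2(ŷ - y) = 2(-2.0 - -3.8) = 2(1.8) = 3.6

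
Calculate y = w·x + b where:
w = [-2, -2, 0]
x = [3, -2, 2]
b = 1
y = -1

y = (-2)(3) + (-2)(-2) + (0)(2) + 1 = -1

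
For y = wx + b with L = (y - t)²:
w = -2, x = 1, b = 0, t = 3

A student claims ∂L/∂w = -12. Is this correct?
Incorrect

y = (-2)(1) + 0 = -2
∂L/∂y = 2(y - t) = 2(-2 - 3) = -10
∂y/∂w = x = 1
∂L/∂w = -10 × 1 = -10

Claimed value: -12
Incorrect: The correct gradient is -10.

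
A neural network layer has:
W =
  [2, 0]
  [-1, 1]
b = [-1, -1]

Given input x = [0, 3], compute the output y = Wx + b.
y = [-1, 2]

Wx = [2×0 + 0×3, -1×0 + 1×3]
   = [0, 3]
y = Wx + b = [0 + -1, 3 + -1] = [-1, 2]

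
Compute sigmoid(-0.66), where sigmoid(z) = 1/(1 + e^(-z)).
0.3407

sigmoid(-0.66) = 1/(1 + e^(0.66)) = 1/(1 + 1.935) = 0.3407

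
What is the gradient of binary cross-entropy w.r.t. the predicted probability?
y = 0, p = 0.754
∂L/∂p = 4.065

∂L/∂p = -y/p + (1-y)/(1-p) = 0 + 1/0.246 = 4.065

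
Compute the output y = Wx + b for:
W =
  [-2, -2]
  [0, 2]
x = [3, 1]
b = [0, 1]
y = [-8, 3]

Wx = [-2×3 + -2×1, 0×3 + 2×1]
   = [-8, 2]
y = Wx + b = [-8 + 0, 2 + 1] = [-8, 3]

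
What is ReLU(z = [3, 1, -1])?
h = [3, 1, 0]

ReLU applied element-wise: max(0,3)=3, max(0,1)=1, max(0,-1)=0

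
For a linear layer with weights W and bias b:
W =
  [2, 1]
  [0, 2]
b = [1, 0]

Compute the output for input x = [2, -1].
y = [4, -2]

Wx = [2×2 + 1×-1, 0×2 + 2×-1]
   = [3, -2]
y = Wx + b = [3 + 1, -2 + 0] = [4, -2]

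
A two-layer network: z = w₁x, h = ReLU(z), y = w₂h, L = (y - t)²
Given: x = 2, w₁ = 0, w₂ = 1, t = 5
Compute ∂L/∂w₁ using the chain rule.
∂L/∂w₁ = 0

Forward pass:
z = w₁x = 0×2 = 0
h = ReLU(0) = 0
y = w₂h = 1×0 = 0

Backward pass:
∂L/∂y = 2(y - t) = 2(0 - 5) = -10
∂y/∂h = w₂ = 1
∂h/∂z = 0 (ReLU derivative)
∂z/∂w₁ = x = 2

∂L/∂w₁ = -10 × 1 × 0 × 2 = 0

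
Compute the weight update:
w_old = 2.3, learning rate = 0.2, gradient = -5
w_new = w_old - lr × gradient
w_new = 3.3

w_new = w - η·∂L/∂w = 2.3 - 0.2×(-5) = 2.3 - (-1) = 3.3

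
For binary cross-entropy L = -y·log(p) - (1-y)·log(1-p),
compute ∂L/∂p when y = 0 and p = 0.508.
∂L/∂p = 2.033

∂L/∂p = -y/p + (1-y)/(1-p) = 0 + 1/0.492 = 2.033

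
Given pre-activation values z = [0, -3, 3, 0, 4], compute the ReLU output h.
h = [0, 0, 3, 0, 4]

ReLU applied element-wise: max(0,0)=0, max(0,-3)=0, max(0,3)=3, max(0,0)=0, max(0,4)=4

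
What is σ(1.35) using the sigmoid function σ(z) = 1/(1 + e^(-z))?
0.7941

sigmoid(1.35) = 1/(1 + e^(-1.35)) = 1/(1 + 0.2592) = 0.7941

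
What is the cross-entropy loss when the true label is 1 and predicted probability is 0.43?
L = 0.844

L = -1·log(0.43) - 0·log(0.57) = -log(0.43) = 0.844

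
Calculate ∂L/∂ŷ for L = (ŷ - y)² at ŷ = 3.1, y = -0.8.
∂L/∂ŷ = 7.8

∂L/∂ŷ = 2(ŷ - y) = 2(3.1 - -0.8) = 2(3.9) = 7.8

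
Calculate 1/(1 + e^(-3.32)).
0.9651

sigmoid(3.32) = 1/(1 + e^(-3.32)) = 1/(1 + 0.03615) = 0.9651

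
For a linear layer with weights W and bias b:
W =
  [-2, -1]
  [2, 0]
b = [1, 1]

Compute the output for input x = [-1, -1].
y = [4, -1]

Wx = [-2×-1 + -1×-1, 2×-1 + 0×-1]
   = [3, -2]
y = Wx + b = [3 + 1, -2 + 1] = [4, -1]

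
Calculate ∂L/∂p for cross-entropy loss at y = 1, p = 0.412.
∂L/∂p = -2.427

∂L/∂p = -y/p + (1-y)/(1-p) = -1/0.412 + 0 = -2.427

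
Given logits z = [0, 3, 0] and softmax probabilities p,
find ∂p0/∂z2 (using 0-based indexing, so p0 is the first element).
∂p0/∂z2 = -0.00205

p = softmax(z) = [0.04528, 0.9094, 0.04528]
p0 = 0.04528, p2 = 0.04528

∂p0/∂z2 = -p0 × p2 = -0.04528 × 0.04528 = -0.00205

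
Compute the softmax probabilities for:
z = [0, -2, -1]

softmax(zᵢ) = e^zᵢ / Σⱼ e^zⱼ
p = [0.6652, 0.09, 0.2447]

exp(z) = [1, 0.1353, 0.3679]
Sum = 1.503
p = [0.6652, 0.09, 0.2447]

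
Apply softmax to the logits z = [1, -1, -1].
p = [0.787, 0.1065, 0.1065]

exp(z) = [2.718, 0.3679, 0.3679]
Sum = 3.454
p = [0.787, 0.1065, 0.1065]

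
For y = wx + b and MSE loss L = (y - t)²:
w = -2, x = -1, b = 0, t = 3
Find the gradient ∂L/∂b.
∂L/∂b = -2

y = wx + b = (-2)(-1) + 0 = 2
∂L/∂y = 2(y - t) = 2(2 - 3) = -2
∂y/∂b = 1
∂L/∂b = ∂L/∂y · ∂y/∂b = -2 × 1 = -2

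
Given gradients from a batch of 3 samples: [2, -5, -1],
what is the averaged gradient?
Average gradient = -1.333

Average = (1/3)(2 + -5 + -1) = -4/3 = -1.333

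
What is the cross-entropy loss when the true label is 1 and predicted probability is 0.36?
L = 1.022

L = -1·log(0.36) - 0·log(0.64) = -log(0.36) = 1.022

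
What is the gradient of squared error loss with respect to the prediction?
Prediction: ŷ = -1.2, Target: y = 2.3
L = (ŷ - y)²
∂L/∂ŷ = -7.0

∂L/∂ŷ = 2(ŷ - y) = 2(-1.2 - 2.3) = 2(-3.5) = -7.0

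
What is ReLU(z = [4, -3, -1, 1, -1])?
h = [4, 0, 0, 1, 0]

ReLU applied element-wise: max(0,4)=4, max(0,-3)=0, max(0,-1)=0, max(0,1)=1, max(0,-1)=0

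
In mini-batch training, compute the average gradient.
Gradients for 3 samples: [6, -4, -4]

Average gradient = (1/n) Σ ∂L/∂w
Average gradient = -0.6667

Average = (1/3)(6 + -4 + -4) = -2/3 = -0.6667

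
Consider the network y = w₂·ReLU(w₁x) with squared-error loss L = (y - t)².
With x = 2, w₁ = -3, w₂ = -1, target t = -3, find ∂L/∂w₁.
∂L/∂w₁ = 0

Forward pass:
z = w₁x = -3×2 = -6
h = ReLU(-6) = 0
y = w₂h = -1×0 = 0

Backward pass:
∂L/∂y = 2(y - t) = 2(0 - -3) = 6
∂y/∂h = w₂ = -1
∂h/∂z = 0 (ReLU derivative)
∂z/∂w₁ = x = 2

∂L/∂w₁ = 6 × -1 × 0 × 2 = 0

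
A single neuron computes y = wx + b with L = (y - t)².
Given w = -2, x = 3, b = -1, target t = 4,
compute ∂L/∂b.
∂L/∂b = -22

y = wx + b = (-2)(3) + -1 = -7
∂L/∂y = 2(y - t) = 2(-7 - 4) = -22
∂y/∂b = 1
∂L/∂b = ∂L/∂y · ∂y/∂b = -22 × 1 = -22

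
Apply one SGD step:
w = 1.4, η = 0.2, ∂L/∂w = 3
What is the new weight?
w_new = 0.8

w_new = w - η·∂L/∂w = 1.4 - 0.2×(3) = 1.4 - (0.6) = 0.8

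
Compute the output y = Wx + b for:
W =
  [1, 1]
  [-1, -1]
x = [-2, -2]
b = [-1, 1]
y = [-5, 5]

Wx = [1×-2 + 1×-2, -1×-2 + -1×-2]
   = [-4, 4]
y = Wx + b = [-4 + -1, 4 + 1] = [-5, 5]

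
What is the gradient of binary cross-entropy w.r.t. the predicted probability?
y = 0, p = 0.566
∂L/∂p = 2.304

∂L/∂p = -y/p + (1-y)/(1-p) = 0 + 1/0.434 = 2.304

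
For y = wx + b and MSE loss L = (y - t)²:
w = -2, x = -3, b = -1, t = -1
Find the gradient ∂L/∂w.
∂L/∂w = -36

y = wx + b = (-2)(-3) + -1 = 5
∂L/∂y = 2(y - t) = 2(5 - -1) = 12
∂y/∂w = x = -3
∂L/∂w = ∂L/∂y · ∂y/∂w = 12 × -3 = -36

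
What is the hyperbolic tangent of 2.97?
0.9947

tanh(2.97) = (e^(2.97) - e^(-2.97))/(e^(2.97) + e^(-2.97)) = 0.9947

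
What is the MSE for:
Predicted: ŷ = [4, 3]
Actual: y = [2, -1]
MSE = 10

MSE = (1/2)((4-2)² + (3--1)²) = (1/2)(4 + 16) = 10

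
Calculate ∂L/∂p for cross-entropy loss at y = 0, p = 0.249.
∂L/∂p = 1.332

∂L/∂p = -y/p + (1-y)/(1-p) = 0 + 1/0.751 = 1.332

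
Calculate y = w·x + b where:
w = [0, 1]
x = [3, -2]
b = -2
y = -4

y = (0)(3) + (1)(-2) + -2 = -4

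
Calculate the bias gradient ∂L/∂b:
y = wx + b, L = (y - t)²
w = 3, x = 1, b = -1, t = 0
∂L/∂b = 4

y = wx + b = (3)(1) + -1 = 2
∂L/∂y = 2(y - t) = 2(2 - 0) = 4
∂y/∂b = 1
∂L/∂b = ∂L/∂y · ∂y/∂b = 4 × 1 = 4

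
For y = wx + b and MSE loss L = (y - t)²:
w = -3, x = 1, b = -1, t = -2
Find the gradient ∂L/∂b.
∂L/∂b = -4

y = wx + b = (-3)(1) + -1 = -4
∂L/∂y = 2(y - t) = 2(-4 - -2) = -4
∂y/∂b = 1
∂L/∂b = ∂L/∂y · ∂y/∂b = -4 × 1 = -4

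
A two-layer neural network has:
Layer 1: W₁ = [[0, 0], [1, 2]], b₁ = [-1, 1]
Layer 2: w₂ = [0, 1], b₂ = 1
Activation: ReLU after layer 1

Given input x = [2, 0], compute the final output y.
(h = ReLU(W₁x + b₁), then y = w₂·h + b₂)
y = 4

Layer 1 pre-activation: z₁ = [-1, 3]
After ReLU: h = [0, 3]
Layer 2 output: y = 0×0 + 1×3 + 1 = 4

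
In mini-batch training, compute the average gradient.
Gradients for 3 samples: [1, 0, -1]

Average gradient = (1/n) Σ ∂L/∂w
Average gradient = 0

Average = (1/3)(1 + 0 + -1) = 0/3 = 0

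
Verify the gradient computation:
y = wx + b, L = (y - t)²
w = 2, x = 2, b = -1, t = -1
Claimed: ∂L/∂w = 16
Correct

y = (2)(2) + -1 = 3
∂L/∂y = 2(y - t) = 2(3 - -1) = 8
∂y/∂w = x = 2
∂L/∂w = 8 × 2 = 16

Claimed value: 16
Correct: The correct gradient is 16.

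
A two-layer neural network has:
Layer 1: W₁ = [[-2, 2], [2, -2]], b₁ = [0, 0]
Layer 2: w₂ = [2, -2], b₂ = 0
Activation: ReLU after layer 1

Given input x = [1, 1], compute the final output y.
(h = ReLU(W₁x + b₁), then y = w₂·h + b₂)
y = 0

Layer 1 pre-activation: z₁ = [0, 0]
After ReLU: h = [0, 0]
Layer 2 output: y = 2×0 + -2×0 + 0 = 0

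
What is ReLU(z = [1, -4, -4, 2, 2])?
h = [1, 0, 0, 2, 2]

ReLU applied element-wise: max(0,1)=1, max(0,-4)=0, max(0,-4)=0, max(0,2)=2, max(0,2)=2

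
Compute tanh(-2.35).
-0.982

tanh(-2.35) = (e^(-2.35) - e^(2.35))/(e^(-2.35) + e^(2.35)) = -0.982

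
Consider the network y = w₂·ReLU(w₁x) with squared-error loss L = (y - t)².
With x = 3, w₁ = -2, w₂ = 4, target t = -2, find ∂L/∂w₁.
∂L/∂w₁ = 0

Forward pass:
z = w₁x = -2×3 = -6
h = ReLU(-6) = 0
y = w₂h = 4×0 = 0

Backward pass:
∂L/∂y = 2(y - t) = 2(0 - -2) = 4
∂y/∂h = w₂ = 4
∂h/∂z = 0 (ReLU derivative)
∂z/∂w₁ = x = 3

∂L/∂w₁ = 4 × 4 × 0 × 3 = 0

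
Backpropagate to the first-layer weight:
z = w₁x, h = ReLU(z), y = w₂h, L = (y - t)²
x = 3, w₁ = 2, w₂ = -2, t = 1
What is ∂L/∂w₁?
∂L/∂w₁ = 156

Forward pass:
z = w₁x = 2×3 = 6
h = ReLU(6) = 6
y = w₂h = -2×6 = -12

Backward pass:
∂L/∂y = 2(y - t) = 2(-12 - 1) = -26
∂y/∂h = w₂ = -2
∂h/∂z = 1 (ReLU derivative)
∂z/∂w₁ = x = 3

∂L/∂w₁ = -26 × -2 × 1 × 3 = 156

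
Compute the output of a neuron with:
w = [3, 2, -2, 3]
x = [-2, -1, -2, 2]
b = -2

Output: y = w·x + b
y = 0

y = (3)(-2) + (2)(-1) + (-2)(-2) + (3)(2) + -2 = 0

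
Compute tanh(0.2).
0.1974

tanh(0.2) = (e^(0.2) - e^(-0.2))/(e^(0.2) + e^(-0.2)) = 0.1974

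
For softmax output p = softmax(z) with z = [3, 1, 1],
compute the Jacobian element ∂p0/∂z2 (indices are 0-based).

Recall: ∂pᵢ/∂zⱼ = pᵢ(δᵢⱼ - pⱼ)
∂p0/∂z2 = -0.08382

p = softmax(z) = [0.787, 0.1065, 0.1065]
p0 = 0.787, p2 = 0.1065

∂p0/∂z2 = -p0 × p2 = -0.787 × 0.1065 = -0.08382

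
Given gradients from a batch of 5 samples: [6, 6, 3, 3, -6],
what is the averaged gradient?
Average gradient = 2.4

Average = (1/5)(6 + 6 + 3 + 3 + -6) = 12/5 = 2.4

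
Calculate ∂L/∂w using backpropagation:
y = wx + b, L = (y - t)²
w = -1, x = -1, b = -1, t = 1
∂L/∂w = 2

y = wx + b = (-1)(-1) + -1 = 0
∂L/∂y = 2(y - t) = 2(0 - 1) = -2
∂y/∂w = x = -1
∂L/∂w = ∂L/∂y · ∂y/∂w = -2 × -1 = 2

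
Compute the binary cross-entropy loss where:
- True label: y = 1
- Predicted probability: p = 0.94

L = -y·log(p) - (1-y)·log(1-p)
L = 0.06188

L = -1·log(0.94) - 0·log(0.06) = -log(0.94) = 0.06188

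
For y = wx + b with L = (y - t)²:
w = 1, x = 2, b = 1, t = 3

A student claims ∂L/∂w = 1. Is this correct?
Incorrect

y = (1)(2) + 1 = 3
∂L/∂y = 2(y - t) = 2(3 - 3) = 0
∂y/∂w = x = 2
∂L/∂w = 0 × 2 = 0

Claimed value: 1
Incorrect: The correct gradient is 0.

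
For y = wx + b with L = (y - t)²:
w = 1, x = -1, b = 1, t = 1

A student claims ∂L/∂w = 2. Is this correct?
Correct

y = (1)(-1) + 1 = 0
∂L/∂y = 2(y - t) = 2(0 - 1) = -2
∂y/∂w = x = -1
∂L/∂w = -2 × -1 = 2

Claimed value: 2
Correct: The correct gradient is 2.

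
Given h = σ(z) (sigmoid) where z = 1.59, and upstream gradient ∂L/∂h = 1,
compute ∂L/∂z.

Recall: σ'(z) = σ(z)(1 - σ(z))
∂L/∂z = 0.1407

σ(1.59) = 0.8306
σ'(1.59) = σ(1.59)(1 - σ(1.59)) = 0.8306 × 0.1694 = 0.1407
∂L/∂z = ∂L/∂h · σ'(z) = 1 × 0.1407 = 0.1407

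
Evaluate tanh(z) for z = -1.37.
-0.8787

tanh(-1.37) = (e^(-1.37) - e^(1.37))/(e^(-1.37) + e^(1.37)) = -0.8787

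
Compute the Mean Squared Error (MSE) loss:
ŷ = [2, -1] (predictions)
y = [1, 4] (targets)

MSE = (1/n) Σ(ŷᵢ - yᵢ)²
MSE = 13

MSE = (1/2)((2-1)² + (-1-4)²) = (1/2)(1 + 25) = 13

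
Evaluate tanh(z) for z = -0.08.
-0.07983

tanh(-0.08) = (e^(-0.08) - e^(0.08))/(e^(-0.08) + e^(0.08)) = -0.07983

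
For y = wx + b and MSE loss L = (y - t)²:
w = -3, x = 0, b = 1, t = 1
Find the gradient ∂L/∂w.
∂L/∂w = 0

y = wx + b = (-3)(0) + 1 = 1
∂L/∂y = 2(y - t) = 2(1 - 1) = 0
∂y/∂w = x = 0
∂L/∂w = ∂L/∂y · ∂y/∂w = 0 × 0 = 0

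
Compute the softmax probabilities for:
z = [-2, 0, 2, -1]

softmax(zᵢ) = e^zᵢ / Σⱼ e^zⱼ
p = [0.0152, 0.1125, 0.831, 0.0414]

exp(z) = [0.1353, 1, 7.389, 0.3679]
Sum = 8.892
p = [0.0152, 0.1125, 0.831, 0.0414]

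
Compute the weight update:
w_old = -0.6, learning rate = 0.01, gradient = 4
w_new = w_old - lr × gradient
w_new = -0.64

w_new = w - η·∂L/∂w = -0.6 - 0.01×(4) = -0.6 - (0.04) = -0.64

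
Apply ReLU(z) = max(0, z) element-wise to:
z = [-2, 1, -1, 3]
h = [0, 1, 0, 3]

ReLU applied element-wise: max(0,-2)=0, max(0,1)=1, max(0,-1)=0, max(0,3)=3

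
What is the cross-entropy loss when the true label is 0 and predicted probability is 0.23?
L = 0.2614

L = -0·log(0.23) - 1·log(0.77) = -log(0.77) = 0.2614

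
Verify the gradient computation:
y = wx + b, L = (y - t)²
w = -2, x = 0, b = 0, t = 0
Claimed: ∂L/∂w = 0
Correct

y = (-2)(0) + 0 = 0
∂L/∂y = 2(y - t) = 2(0 - 0) = 0
∂y/∂w = x = 0
∂L/∂w = 0 × 0 = 0

Claimed value: 0
Correct: The correct gradient is 0.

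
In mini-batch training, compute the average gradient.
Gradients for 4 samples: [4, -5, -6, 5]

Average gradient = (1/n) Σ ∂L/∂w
Average gradient = -0.5

Average = (1/4)(4 + -5 + -6 + 5) = -2/4 = -0.5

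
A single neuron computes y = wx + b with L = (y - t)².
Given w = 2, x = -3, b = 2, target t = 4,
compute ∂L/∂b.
∂L/∂b = -16

y = wx + b = (2)(-3) + 2 = -4
∂L/∂y = 2(y - t) = 2(-4 - 4) = -16
∂y/∂b = 1
∂L/∂b = ∂L/∂y · ∂y/∂b = -16 × 1 = -16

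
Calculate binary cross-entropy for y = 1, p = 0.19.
L = 1.661

L = -1·log(0.19) - 0·log(0.81) = -log(0.19) = 1.661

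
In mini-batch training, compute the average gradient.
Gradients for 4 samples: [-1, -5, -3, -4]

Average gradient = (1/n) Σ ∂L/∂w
Average gradient = -3.25

Average = (1/4)(-1 + -5 + -3 + -4) = -13/4 = -3.25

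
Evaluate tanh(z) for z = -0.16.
-0.1586

tanh(-0.16) = (e^(-0.16) - e^(0.16))/(e^(-0.16) + e^(0.16)) = -0.1586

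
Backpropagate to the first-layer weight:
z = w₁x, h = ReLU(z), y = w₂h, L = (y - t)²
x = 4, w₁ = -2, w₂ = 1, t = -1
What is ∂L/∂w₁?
∂L/∂w₁ = 0

Forward pass:
z = w₁x = -2×4 = -8
h = ReLU(-8) = 0
y = w₂h = 1×0 = 0

Backward pass:
∂L/∂y = 2(y - t) = 2(0 - -1) = 2
∂y/∂h = w₂ = 1
∂h/∂z = 0 (ReLU derivative)
∂z/∂w₁ = x = 4

∂L/∂w₁ = 2 × 1 × 0 × 4 = 0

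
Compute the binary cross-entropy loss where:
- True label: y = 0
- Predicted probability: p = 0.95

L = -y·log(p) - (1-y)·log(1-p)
L = 2.996

L = -0·log(0.95) - 1·log(0.05) = -log(0.05) = 2.996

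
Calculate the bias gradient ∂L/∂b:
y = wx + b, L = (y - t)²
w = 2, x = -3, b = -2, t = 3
∂L/∂b = -22

y = wx + b = (2)(-3) + -2 = -8
∂L/∂y = 2(y - t) = 2(-8 - 3) = -22
∂y/∂b = 1
∂L/∂b = ∂L/∂y · ∂y/∂b = -22 × 1 = -22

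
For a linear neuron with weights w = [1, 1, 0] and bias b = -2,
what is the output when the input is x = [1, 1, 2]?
y = 0

y = (1)(1) + (1)(1) + (0)(2) + -2 = 0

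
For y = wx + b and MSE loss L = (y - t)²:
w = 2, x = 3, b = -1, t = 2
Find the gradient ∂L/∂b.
∂L/∂b = 6

y = wx + b = (2)(3) + -1 = 5
∂L/∂y = 2(y - t) = 2(5 - 2) = 6
∂y/∂b = 1
∂L/∂b = ∂L/∂y · ∂y/∂b = 6 × 1 = 6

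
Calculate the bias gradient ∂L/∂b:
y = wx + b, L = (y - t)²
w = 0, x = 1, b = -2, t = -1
∂L/∂b = -2

y = wx + b = (0)(1) + -2 = -2
∂L/∂y = 2(y - t) = 2(-2 - -1) = -2
∂y/∂b = 1
∂L/∂b = ∂L/∂y · ∂y/∂b = -2 × 1 = -2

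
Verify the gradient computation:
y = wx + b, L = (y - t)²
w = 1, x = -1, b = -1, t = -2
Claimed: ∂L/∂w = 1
Incorrect

y = (1)(-1) + -1 = -2
∂L/∂y = 2(y - t) = 2(-2 - -2) = 0
∂y/∂w = x = -1
∂L/∂w = 0 × -1 = 0

Claimed value: 1
Incorrect: The correct gradient is 0.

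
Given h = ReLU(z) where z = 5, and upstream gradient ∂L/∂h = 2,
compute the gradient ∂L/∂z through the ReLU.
∂L/∂z = 2

h = ReLU(5) = 5
Since z > 0: ∂h/∂z = 1
∂L/∂z = ∂L/∂h · ∂h/∂z = 2 × 1 = 2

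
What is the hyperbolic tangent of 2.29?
0.9797

tanh(2.29) = (e^(2.29) - e^(-2.29))/(e^(2.29) + e^(-2.29)) = 0.9797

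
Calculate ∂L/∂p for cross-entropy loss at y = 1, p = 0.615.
∂L/∂p = -1.626

∂L/∂p = -y/p + (1-y)/(1-p) = -1/0.615 + 0 = -1.626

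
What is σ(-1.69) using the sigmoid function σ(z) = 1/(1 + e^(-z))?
0.1558

sigmoid(-1.69) = 1/(1 + e^(1.69)) = 1/(1 + 5.419) = 0.1558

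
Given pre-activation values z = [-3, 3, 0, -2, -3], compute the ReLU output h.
h = [0, 3, 0, 0, 0]

ReLU applied element-wise: max(0,-3)=0, max(0,3)=3, max(0,0)=0, max(0,-2)=0, max(0,-3)=0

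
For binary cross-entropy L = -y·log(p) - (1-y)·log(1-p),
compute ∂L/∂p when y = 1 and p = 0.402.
∂L/∂p = -2.488

∂L/∂p = -y/p + (1-y)/(1-p) = -1/0.402 + 0 = -2.488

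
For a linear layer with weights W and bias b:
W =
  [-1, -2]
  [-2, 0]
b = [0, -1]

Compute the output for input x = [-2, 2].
y = [-2, 3]

Wx = [-1×-2 + -2×2, -2×-2 + 0×2]
   = [-2, 4]
y = Wx + b = [-2 + 0, 4 + -1] = [-2, 3]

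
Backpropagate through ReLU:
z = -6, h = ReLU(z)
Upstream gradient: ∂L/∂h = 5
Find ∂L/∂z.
∂L/∂z = 0

h = ReLU(-6) = 0
Since z < 0: ∂h/∂z = 0
∂L/∂z = ∂L/∂h · ∂h/∂z = 5 × 0 = 0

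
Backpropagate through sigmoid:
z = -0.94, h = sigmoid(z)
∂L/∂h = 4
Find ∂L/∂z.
∂L/∂z = 0.808

σ(-0.94) = 0.2809
σ'(-0.94) = σ(-0.94)(1 - σ(-0.94)) = 0.2809 × 0.7191 = 0.202
∂L/∂z = ∂L/∂h · σ'(z) = 4 × 0.202 = 0.808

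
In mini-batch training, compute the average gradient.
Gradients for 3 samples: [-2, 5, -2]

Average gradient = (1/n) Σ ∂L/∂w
Average gradient = 0.3333

Average = (1/3)(-2 + 5 + -2) = 1/3 = 0.3333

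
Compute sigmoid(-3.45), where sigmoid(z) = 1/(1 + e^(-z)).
0.03077

sigmoid(-3.45) = 1/(1 + e^(3.45)) = 1/(1 + 31.5) = 0.03077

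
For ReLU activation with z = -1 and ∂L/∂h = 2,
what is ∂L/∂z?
∂L/∂z = 0

h = ReLU(-1) = 0
Since z < 0: ∂h/∂z = 0
∂L/∂z = ∂L/∂h · ∂h/∂z = 2 × 0 = 0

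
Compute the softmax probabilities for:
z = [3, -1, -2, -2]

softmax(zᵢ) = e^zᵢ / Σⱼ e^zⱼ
p = [0.9692, 0.0178, 0.0065, 0.0065]

exp(z) = [20.09, 0.3679, 0.1353, 0.1353]
Sum = 20.72
p = [0.9692, 0.0178, 0.0065, 0.0065]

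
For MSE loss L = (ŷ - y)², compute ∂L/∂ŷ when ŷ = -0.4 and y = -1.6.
∂L/∂ŷ = 2.4

∂L/∂ŷ = 2(ŷ - y) = 2(-0.4 - -1.6) = 2(1.2) = 2.4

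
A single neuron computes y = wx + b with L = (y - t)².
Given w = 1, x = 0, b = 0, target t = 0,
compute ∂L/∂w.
∂L/∂w = 0

y = wx + b = (1)(0) + 0 = 0
∂L/∂y = 2(y - t) = 2(0 - 0) = 0
∂y/∂w = x = 0
∂L/∂w = ∂L/∂y · ∂y/∂w = 0 × 0 = 0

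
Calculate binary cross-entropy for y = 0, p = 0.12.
L = 0.1278

L = -0·log(0.12) - 1·log(0.88) = -log(0.88) = 0.1278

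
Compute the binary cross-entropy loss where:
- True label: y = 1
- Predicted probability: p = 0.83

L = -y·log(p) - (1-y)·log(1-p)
L = 0.1863

L = -1·log(0.83) - 0·log(0.17) = -log(0.83) = 0.1863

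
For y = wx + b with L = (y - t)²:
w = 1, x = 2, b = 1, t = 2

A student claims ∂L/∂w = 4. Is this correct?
Correct

y = (1)(2) + 1 = 3
∂L/∂y = 2(y - t) = 2(3 - 2) = 2
∂y/∂w = x = 2
∂L/∂w = 2 × 2 = 4

Claimed value: 4
Correct: The correct gradient is 4.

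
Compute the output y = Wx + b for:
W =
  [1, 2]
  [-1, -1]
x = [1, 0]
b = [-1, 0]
y = [0, -1]

Wx = [1×1 + 2×0, -1×1 + -1×0]
   = [1, -1]
y = Wx + b = [1 + -1, -1 + 0] = [0, -1]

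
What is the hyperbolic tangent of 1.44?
0.8937

tanh(1.44) = (e^(1.44) - e^(-1.44))/(e^(1.44) + e^(-1.44)) = 0.8937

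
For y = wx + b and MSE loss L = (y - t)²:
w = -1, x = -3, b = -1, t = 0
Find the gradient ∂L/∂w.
∂L/∂w = -12

y = wx + b = (-1)(-3) + -1 = 2
∂L/∂y = 2(y - t) = 2(2 - 0) = 4
∂y/∂w = x = -3
∂L/∂w = ∂L/∂y · ∂y/∂w = 4 × -3 = -12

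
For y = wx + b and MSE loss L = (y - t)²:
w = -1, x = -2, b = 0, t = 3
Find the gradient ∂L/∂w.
∂L/∂w = 4

y = wx + b = (-1)(-2) + 0 = 2
∂L/∂y = 2(y - t) = 2(2 - 3) = -2
∂y/∂w = x = -2
∂L/∂w = ∂L/∂y · ∂y/∂w = -2 × -2 = 4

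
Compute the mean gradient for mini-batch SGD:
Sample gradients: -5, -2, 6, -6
Average gradient = -1.75

Average = (1/4)(-5 + -2 + 6 + -6) = -7/4 = -1.75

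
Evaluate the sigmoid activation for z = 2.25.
0.9047

sigmoid(2.25) = 1/(1 + e^(-2.25)) = 1/(1 + 0.1054) = 0.9047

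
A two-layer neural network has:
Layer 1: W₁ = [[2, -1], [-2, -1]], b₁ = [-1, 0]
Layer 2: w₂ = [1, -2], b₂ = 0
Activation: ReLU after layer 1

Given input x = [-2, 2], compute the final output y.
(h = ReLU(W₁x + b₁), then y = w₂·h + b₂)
y = -4

Layer 1 pre-activation: z₁ = [-7, 2]
After ReLU: h = [0, 2]
Layer 2 output: y = 1×0 + -2×2 + 0 = -4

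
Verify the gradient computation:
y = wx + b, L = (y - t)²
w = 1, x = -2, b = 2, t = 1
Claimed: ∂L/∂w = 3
Incorrect

y = (1)(-2) + 2 = 0
∂L/∂y = 2(y - t) = 2(0 - 1) = -2
∂y/∂w = x = -2
∂L/∂w = -2 × -2 = 4

Claimed value: 3
Incorrect: The correct gradient is 4.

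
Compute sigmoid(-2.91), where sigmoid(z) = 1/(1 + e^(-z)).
0.05166

sigmoid(-2.91) = 1/(1 + e^(2.91)) = 1/(1 + 18.36) = 0.05166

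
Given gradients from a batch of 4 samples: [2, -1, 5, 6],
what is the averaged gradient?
Average gradient = 3

Average = (1/4)(2 + -1 + 5 + 6) = 12/4 = 3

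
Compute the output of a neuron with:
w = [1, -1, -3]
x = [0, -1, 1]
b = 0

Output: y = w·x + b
y = -2

y = (1)(0) + (-1)(-1) + (-3)(1) + 0 = -2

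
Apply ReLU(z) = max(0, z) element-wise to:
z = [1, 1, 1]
h = [1, 1, 1]

ReLU applied element-wise: max(0,1)=1, max(0,1)=1, max(0,1)=1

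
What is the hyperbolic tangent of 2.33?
0.9812

tanh(2.33) = (e^(2.33) - e^(-2.33))/(e^(2.33) + e^(-2.33)) = 0.9812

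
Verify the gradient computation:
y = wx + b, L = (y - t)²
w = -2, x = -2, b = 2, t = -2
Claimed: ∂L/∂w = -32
Correct

y = (-2)(-2) + 2 = 6
∂L/∂y = 2(y - t) = 2(6 - -2) = 16
∂y/∂w = x = -2
∂L/∂w = 16 × -2 = -32

Claimed value: -32
Correct: The correct gradient is -32.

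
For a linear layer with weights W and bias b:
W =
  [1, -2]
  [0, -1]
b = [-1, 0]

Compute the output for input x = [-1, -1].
y = [0, 1]

Wx = [1×-1 + -2×-1, 0×-1 + -1×-1]
   = [1, 1]
y = Wx + b = [1 + -1, 1 + 0] = [0, 1]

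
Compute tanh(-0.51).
-0.4699

tanh(-0.51) = (e^(-0.51) - e^(0.51))/(e^(-0.51) + e^(0.51)) = -0.4699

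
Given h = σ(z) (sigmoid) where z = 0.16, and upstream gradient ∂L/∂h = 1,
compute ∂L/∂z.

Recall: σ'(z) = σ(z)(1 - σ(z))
∂L/∂z = 0.2484

σ(0.16) = 0.5399
σ'(0.16) = σ(0.16)(1 - σ(0.16)) = 0.5399 × 0.4601 = 0.2484
∂L/∂z = ∂L/∂h · σ'(z) = 1 × 0.2484 = 0.2484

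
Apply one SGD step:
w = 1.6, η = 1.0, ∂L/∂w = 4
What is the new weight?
w_new = -2.4

w_new = w - η·∂L/∂w = 1.6 - 1.0×(4) = 1.6 - (4) = -2.4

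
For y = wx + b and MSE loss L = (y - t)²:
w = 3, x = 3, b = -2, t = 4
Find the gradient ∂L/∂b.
∂L/∂b = 6

y = wx + b = (3)(3) + -2 = 7
∂L/∂y = 2(y - t) = 2(7 - 4) = 6
∂y/∂b = 1
∂L/∂b = ∂L/∂y · ∂y/∂b = 6 × 1 = 6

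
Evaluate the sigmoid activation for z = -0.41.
0.3989

sigmoid(-0.41) = 1/(1 + e^(0.41)) = 1/(1 + 1.507) = 0.3989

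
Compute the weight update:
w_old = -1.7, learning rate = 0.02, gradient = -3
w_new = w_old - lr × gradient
w_new = -1.64

w_new = w - η·∂L/∂w = -1.7 - 0.02×(-3) = -1.7 - (-0.06) = -1.64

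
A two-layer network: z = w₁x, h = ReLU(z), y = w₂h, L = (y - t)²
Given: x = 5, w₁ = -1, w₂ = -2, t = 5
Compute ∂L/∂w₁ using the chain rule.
∂L/∂w₁ = 0

Forward pass:
z = w₁x = -1×5 = -5
h = ReLU(-5) = 0
y = w₂h = -2×0 = 0

Backward pass:
∂L/∂y = 2(y - t) = 2(0 - 5) = -10
∂y/∂h = w₂ = -2
∂h/∂z = 0 (ReLU derivative)
∂z/∂w₁ = x = 5

∂L/∂w₁ = -10 × -2 × 0 × 5 = 0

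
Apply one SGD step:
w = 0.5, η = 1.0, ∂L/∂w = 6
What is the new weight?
w_new = -5.5

w_new = w - η·∂L/∂w = 0.5 - 1.0×(6) = 0.5 - (6) = -5.5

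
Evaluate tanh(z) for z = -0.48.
-0.4462

tanh(-0.48) = (e^(-0.48) - e^(0.48))/(e^(-0.48) + e^(0.48)) = -0.4462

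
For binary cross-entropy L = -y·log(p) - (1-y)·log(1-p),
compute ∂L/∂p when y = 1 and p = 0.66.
∂L/∂p = -1.515

∂L/∂p = -y/p + (1-y)/(1-p) = -1/0.66 + 0 = -1.515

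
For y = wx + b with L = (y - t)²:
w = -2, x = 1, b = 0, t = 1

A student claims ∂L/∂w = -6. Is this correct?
Correct

y = (-2)(1) + 0 = -2
∂L/∂y = 2(y - t) = 2(-2 - 1) = -6
∂y/∂w = x = 1
∂L/∂w = -6 × 1 = -6

Claimed value: -6
Correct: The correct gradient is -6.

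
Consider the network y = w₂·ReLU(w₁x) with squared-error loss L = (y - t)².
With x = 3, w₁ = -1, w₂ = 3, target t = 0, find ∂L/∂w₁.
∂L/∂w₁ = 0

Forward pass:
z = w₁x = -1×3 = -3
h = ReLU(-3) = 0
y = w₂h = 3×0 = 0

Backward pass:
∂L/∂y = 2(y - t) = 2(0 - 0) = 0
∂y/∂h = w₂ = 3
∂h/∂z = 0 (ReLU derivative)
∂z/∂w₁ = x = 3

∂L/∂w₁ = 0 × 3 × 0 × 3 = 0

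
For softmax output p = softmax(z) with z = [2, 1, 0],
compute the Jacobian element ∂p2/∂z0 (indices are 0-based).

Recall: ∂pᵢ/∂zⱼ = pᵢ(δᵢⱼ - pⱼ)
∂p2/∂z0 = -0.05989

p = softmax(z) = [0.6652, 0.2447, 0.09003]
p2 = 0.09003, p0 = 0.6652

∂p2/∂z0 = -p2 × p0 = -0.09003 × 0.6652 = -0.05989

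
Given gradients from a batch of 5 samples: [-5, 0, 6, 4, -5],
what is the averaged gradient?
Average gradient = 0

Average = (1/5)(-5 + 0 + 6 + 4 + -5) = 0/5 = 0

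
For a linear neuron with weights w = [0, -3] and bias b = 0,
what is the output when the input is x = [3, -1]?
y = 3

y = (0)(3) + (-3)(-1) + 0 = 3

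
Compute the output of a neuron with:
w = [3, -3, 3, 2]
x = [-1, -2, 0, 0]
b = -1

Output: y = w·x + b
y = 2

y = (3)(-1) + (-3)(-2) + (3)(0) + (2)(0) + -1 = 2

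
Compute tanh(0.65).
0.5717

tanh(0.65) = (e^(0.65) - e^(-0.65))/(e^(0.65) + e^(-0.65)) = 0.5717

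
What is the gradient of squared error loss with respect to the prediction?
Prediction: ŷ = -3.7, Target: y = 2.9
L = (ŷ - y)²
∂L/∂ŷ = -13.2

∂L/∂ŷ = 2(ŷ - y) = 2(-3.7 - 2.9) = 2(-6.6) = -13.2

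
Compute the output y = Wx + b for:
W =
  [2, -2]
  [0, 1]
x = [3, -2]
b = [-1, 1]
y = [9, -1]

Wx = [2×3 + -2×-2, 0×3 + 1×-2]
   = [10, -2]
y = Wx + b = [10 + -1, -2 + 1] = [9, -1]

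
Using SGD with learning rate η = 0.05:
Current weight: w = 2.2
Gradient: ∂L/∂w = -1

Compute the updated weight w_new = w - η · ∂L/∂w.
w_new = 2.25

w_new = w - η·∂L/∂w = 2.2 - 0.05×(-1) = 2.2 - (-0.05) = 2.25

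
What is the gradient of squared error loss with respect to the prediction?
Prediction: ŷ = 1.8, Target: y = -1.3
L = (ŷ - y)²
∂L/∂ŷ = 6.2

∂L/∂ŷ = 2(ŷ - y) = 2(1.8 - -1.3) = 2(3.1) = 6.2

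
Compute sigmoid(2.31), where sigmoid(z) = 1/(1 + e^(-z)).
0.9097

sigmoid(2.31) = 1/(1 + e^(-2.31)) = 1/(1 + 0.09926) = 0.9097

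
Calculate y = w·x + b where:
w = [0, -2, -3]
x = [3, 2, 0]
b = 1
y = -3

y = (0)(3) + (-2)(2) + (-3)(0) + 1 = -3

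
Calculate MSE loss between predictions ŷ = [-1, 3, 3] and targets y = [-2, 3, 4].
MSE = 0.6667

MSE = (1/3)((-1--2)² + (3-3)² + (3-4)²) = (1/3)(1 + 0 + 1) = 0.6667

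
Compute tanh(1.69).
0.9341

tanh(1.69) = (e^(1.69) - e^(-1.69))/(e^(1.69) + e^(-1.69)) = 0.9341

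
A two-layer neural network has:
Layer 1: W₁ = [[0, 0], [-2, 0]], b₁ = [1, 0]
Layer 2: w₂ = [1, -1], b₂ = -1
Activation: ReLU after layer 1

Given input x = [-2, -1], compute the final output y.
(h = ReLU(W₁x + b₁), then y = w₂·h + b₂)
y = -4

Layer 1 pre-activation: z₁ = [1, 4]
After ReLU: h = [1, 4]
Layer 2 output: y = 1×1 + -1×4 + -1 = -4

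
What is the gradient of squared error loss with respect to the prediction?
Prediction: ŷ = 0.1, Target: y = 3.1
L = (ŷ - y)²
∂L/∂ŷ = -6.0

∂L/∂ŷ = 2(ŷ - y) = 2(0.1 - 3.1) = 2(-3.0) = -6.0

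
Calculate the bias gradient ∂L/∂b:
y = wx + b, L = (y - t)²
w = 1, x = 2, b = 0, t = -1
∂L/∂b = 6

y = wx + b = (1)(2) + 0 = 2
∂L/∂y = 2(y - t) = 2(2 - -1) = 6
∂y/∂b = 1
∂L/∂b = ∂L/∂y · ∂y/∂b = 6 × 1 = 6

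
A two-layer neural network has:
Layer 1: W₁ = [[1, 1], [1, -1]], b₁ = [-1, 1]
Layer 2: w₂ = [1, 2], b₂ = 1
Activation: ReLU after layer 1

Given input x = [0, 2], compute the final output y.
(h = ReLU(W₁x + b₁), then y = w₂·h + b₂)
y = 2

Layer 1 pre-activation: z₁ = [1, -1]
After ReLU: h = [1, 0]
Layer 2 output: y = 1×1 + 2×0 + 1 = 2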